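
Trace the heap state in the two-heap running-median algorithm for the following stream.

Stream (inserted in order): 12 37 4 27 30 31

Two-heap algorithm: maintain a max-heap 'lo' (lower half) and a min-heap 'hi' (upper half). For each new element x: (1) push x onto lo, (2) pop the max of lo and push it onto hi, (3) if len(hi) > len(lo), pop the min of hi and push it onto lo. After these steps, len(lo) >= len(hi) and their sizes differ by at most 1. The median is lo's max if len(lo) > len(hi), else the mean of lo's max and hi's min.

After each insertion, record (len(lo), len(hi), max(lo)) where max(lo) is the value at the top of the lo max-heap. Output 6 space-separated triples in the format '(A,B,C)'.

Answer: (1,0,12) (1,1,12) (2,1,12) (2,2,12) (3,2,27) (3,3,27)

Derivation:
Step 1: insert 12 -> lo=[12] hi=[] -> (len(lo)=1, len(hi)=0, max(lo)=12)
Step 2: insert 37 -> lo=[12] hi=[37] -> (len(lo)=1, len(hi)=1, max(lo)=12)
Step 3: insert 4 -> lo=[4, 12] hi=[37] -> (len(lo)=2, len(hi)=1, max(lo)=12)
Step 4: insert 27 -> lo=[4, 12] hi=[27, 37] -> (len(lo)=2, len(hi)=2, max(lo)=12)
Step 5: insert 30 -> lo=[4, 12, 27] hi=[30, 37] -> (len(lo)=3, len(hi)=2, max(lo)=27)
Step 6: insert 31 -> lo=[4, 12, 27] hi=[30, 31, 37] -> (len(lo)=3, len(hi)=3, max(lo)=27)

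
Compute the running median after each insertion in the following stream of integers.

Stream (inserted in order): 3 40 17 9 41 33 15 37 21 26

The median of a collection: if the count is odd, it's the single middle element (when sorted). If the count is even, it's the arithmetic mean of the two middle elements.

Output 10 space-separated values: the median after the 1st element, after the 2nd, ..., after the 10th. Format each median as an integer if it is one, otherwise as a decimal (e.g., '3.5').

Answer: 3 21.5 17 13 17 25 17 25 21 23.5

Derivation:
Step 1: insert 3 -> lo=[3] (size 1, max 3) hi=[] (size 0) -> median=3
Step 2: insert 40 -> lo=[3] (size 1, max 3) hi=[40] (size 1, min 40) -> median=21.5
Step 3: insert 17 -> lo=[3, 17] (size 2, max 17) hi=[40] (size 1, min 40) -> median=17
Step 4: insert 9 -> lo=[3, 9] (size 2, max 9) hi=[17, 40] (size 2, min 17) -> median=13
Step 5: insert 41 -> lo=[3, 9, 17] (size 3, max 17) hi=[40, 41] (size 2, min 40) -> median=17
Step 6: insert 33 -> lo=[3, 9, 17] (size 3, max 17) hi=[33, 40, 41] (size 3, min 33) -> median=25
Step 7: insert 15 -> lo=[3, 9, 15, 17] (size 4, max 17) hi=[33, 40, 41] (size 3, min 33) -> median=17
Step 8: insert 37 -> lo=[3, 9, 15, 17] (size 4, max 17) hi=[33, 37, 40, 41] (size 4, min 33) -> median=25
Step 9: insert 21 -> lo=[3, 9, 15, 17, 21] (size 5, max 21) hi=[33, 37, 40, 41] (size 4, min 33) -> median=21
Step 10: insert 26 -> lo=[3, 9, 15, 17, 21] (size 5, max 21) hi=[26, 33, 37, 40, 41] (size 5, min 26) -> median=23.5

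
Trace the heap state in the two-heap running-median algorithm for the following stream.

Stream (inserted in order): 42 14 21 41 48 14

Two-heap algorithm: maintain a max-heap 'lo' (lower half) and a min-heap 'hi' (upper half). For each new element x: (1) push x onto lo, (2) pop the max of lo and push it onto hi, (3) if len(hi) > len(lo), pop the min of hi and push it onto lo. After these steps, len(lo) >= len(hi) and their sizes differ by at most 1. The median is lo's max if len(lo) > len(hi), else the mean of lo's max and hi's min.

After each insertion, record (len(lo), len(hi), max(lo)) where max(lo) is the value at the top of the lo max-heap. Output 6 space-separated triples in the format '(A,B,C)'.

Step 1: insert 42 -> lo=[42] hi=[] -> (len(lo)=1, len(hi)=0, max(lo)=42)
Step 2: insert 14 -> lo=[14] hi=[42] -> (len(lo)=1, len(hi)=1, max(lo)=14)
Step 3: insert 21 -> lo=[14, 21] hi=[42] -> (len(lo)=2, len(hi)=1, max(lo)=21)
Step 4: insert 41 -> lo=[14, 21] hi=[41, 42] -> (len(lo)=2, len(hi)=2, max(lo)=21)
Step 5: insert 48 -> lo=[14, 21, 41] hi=[42, 48] -> (len(lo)=3, len(hi)=2, max(lo)=41)
Step 6: insert 14 -> lo=[14, 14, 21] hi=[41, 42, 48] -> (len(lo)=3, len(hi)=3, max(lo)=21)

Answer: (1,0,42) (1,1,14) (2,1,21) (2,2,21) (3,2,41) (3,3,21)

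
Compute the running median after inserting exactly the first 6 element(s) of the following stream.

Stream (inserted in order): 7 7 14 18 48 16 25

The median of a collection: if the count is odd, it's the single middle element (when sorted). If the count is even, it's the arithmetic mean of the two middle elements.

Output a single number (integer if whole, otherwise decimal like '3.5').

Step 1: insert 7 -> lo=[7] (size 1, max 7) hi=[] (size 0) -> median=7
Step 2: insert 7 -> lo=[7] (size 1, max 7) hi=[7] (size 1, min 7) -> median=7
Step 3: insert 14 -> lo=[7, 7] (size 2, max 7) hi=[14] (size 1, min 14) -> median=7
Step 4: insert 18 -> lo=[7, 7] (size 2, max 7) hi=[14, 18] (size 2, min 14) -> median=10.5
Step 5: insert 48 -> lo=[7, 7, 14] (size 3, max 14) hi=[18, 48] (size 2, min 18) -> median=14
Step 6: insert 16 -> lo=[7, 7, 14] (size 3, max 14) hi=[16, 18, 48] (size 3, min 16) -> median=15

Answer: 15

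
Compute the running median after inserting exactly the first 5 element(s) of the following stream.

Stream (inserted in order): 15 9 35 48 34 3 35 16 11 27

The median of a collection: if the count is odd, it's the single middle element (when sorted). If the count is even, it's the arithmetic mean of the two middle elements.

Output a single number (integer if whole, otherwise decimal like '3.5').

Answer: 34

Derivation:
Step 1: insert 15 -> lo=[15] (size 1, max 15) hi=[] (size 0) -> median=15
Step 2: insert 9 -> lo=[9] (size 1, max 9) hi=[15] (size 1, min 15) -> median=12
Step 3: insert 35 -> lo=[9, 15] (size 2, max 15) hi=[35] (size 1, min 35) -> median=15
Step 4: insert 48 -> lo=[9, 15] (size 2, max 15) hi=[35, 48] (size 2, min 35) -> median=25
Step 5: insert 34 -> lo=[9, 15, 34] (size 3, max 34) hi=[35, 48] (size 2, min 35) -> median=34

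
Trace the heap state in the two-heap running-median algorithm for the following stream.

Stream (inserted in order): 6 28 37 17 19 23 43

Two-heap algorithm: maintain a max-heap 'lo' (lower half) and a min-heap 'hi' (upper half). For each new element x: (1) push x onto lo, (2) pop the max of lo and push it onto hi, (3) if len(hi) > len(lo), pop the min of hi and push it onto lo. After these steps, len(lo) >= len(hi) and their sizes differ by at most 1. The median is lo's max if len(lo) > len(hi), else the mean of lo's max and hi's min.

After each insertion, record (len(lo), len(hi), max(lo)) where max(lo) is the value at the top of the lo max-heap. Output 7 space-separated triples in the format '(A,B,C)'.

Step 1: insert 6 -> lo=[6] hi=[] -> (len(lo)=1, len(hi)=0, max(lo)=6)
Step 2: insert 28 -> lo=[6] hi=[28] -> (len(lo)=1, len(hi)=1, max(lo)=6)
Step 3: insert 37 -> lo=[6, 28] hi=[37] -> (len(lo)=2, len(hi)=1, max(lo)=28)
Step 4: insert 17 -> lo=[6, 17] hi=[28, 37] -> (len(lo)=2, len(hi)=2, max(lo)=17)
Step 5: insert 19 -> lo=[6, 17, 19] hi=[28, 37] -> (len(lo)=3, len(hi)=2, max(lo)=19)
Step 6: insert 23 -> lo=[6, 17, 19] hi=[23, 28, 37] -> (len(lo)=3, len(hi)=3, max(lo)=19)
Step 7: insert 43 -> lo=[6, 17, 19, 23] hi=[28, 37, 43] -> (len(lo)=4, len(hi)=3, max(lo)=23)

Answer: (1,0,6) (1,1,6) (2,1,28) (2,2,17) (3,2,19) (3,3,19) (4,3,23)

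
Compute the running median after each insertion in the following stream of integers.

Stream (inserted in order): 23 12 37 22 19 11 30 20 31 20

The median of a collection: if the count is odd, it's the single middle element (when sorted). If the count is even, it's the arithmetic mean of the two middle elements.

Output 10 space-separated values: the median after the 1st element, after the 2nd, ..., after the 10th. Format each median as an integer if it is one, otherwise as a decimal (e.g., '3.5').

Answer: 23 17.5 23 22.5 22 20.5 22 21 22 21

Derivation:
Step 1: insert 23 -> lo=[23] (size 1, max 23) hi=[] (size 0) -> median=23
Step 2: insert 12 -> lo=[12] (size 1, max 12) hi=[23] (size 1, min 23) -> median=17.5
Step 3: insert 37 -> lo=[12, 23] (size 2, max 23) hi=[37] (size 1, min 37) -> median=23
Step 4: insert 22 -> lo=[12, 22] (size 2, max 22) hi=[23, 37] (size 2, min 23) -> median=22.5
Step 5: insert 19 -> lo=[12, 19, 22] (size 3, max 22) hi=[23, 37] (size 2, min 23) -> median=22
Step 6: insert 11 -> lo=[11, 12, 19] (size 3, max 19) hi=[22, 23, 37] (size 3, min 22) -> median=20.5
Step 7: insert 30 -> lo=[11, 12, 19, 22] (size 4, max 22) hi=[23, 30, 37] (size 3, min 23) -> median=22
Step 8: insert 20 -> lo=[11, 12, 19, 20] (size 4, max 20) hi=[22, 23, 30, 37] (size 4, min 22) -> median=21
Step 9: insert 31 -> lo=[11, 12, 19, 20, 22] (size 5, max 22) hi=[23, 30, 31, 37] (size 4, min 23) -> median=22
Step 10: insert 20 -> lo=[11, 12, 19, 20, 20] (size 5, max 20) hi=[22, 23, 30, 31, 37] (size 5, min 22) -> median=21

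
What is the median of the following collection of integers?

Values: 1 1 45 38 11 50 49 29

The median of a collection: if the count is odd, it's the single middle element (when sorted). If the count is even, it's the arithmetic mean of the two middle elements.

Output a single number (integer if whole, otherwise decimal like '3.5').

Step 1: insert 1 -> lo=[1] (size 1, max 1) hi=[] (size 0) -> median=1
Step 2: insert 1 -> lo=[1] (size 1, max 1) hi=[1] (size 1, min 1) -> median=1
Step 3: insert 45 -> lo=[1, 1] (size 2, max 1) hi=[45] (size 1, min 45) -> median=1
Step 4: insert 38 -> lo=[1, 1] (size 2, max 1) hi=[38, 45] (size 2, min 38) -> median=19.5
Step 5: insert 11 -> lo=[1, 1, 11] (size 3, max 11) hi=[38, 45] (size 2, min 38) -> median=11
Step 6: insert 50 -> lo=[1, 1, 11] (size 3, max 11) hi=[38, 45, 50] (size 3, min 38) -> median=24.5
Step 7: insert 49 -> lo=[1, 1, 11, 38] (size 4, max 38) hi=[45, 49, 50] (size 3, min 45) -> median=38
Step 8: insert 29 -> lo=[1, 1, 11, 29] (size 4, max 29) hi=[38, 45, 49, 50] (size 4, min 38) -> median=33.5

Answer: 33.5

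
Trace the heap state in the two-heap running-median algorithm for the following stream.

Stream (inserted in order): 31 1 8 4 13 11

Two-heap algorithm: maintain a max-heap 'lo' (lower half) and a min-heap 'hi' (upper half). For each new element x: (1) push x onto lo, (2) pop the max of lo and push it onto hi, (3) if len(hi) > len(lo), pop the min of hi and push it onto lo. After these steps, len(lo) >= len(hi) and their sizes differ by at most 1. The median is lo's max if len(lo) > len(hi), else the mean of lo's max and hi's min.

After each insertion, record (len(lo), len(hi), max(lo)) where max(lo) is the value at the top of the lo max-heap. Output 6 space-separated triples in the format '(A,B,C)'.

Answer: (1,0,31) (1,1,1) (2,1,8) (2,2,4) (3,2,8) (3,3,8)

Derivation:
Step 1: insert 31 -> lo=[31] hi=[] -> (len(lo)=1, len(hi)=0, max(lo)=31)
Step 2: insert 1 -> lo=[1] hi=[31] -> (len(lo)=1, len(hi)=1, max(lo)=1)
Step 3: insert 8 -> lo=[1, 8] hi=[31] -> (len(lo)=2, len(hi)=1, max(lo)=8)
Step 4: insert 4 -> lo=[1, 4] hi=[8, 31] -> (len(lo)=2, len(hi)=2, max(lo)=4)
Step 5: insert 13 -> lo=[1, 4, 8] hi=[13, 31] -> (len(lo)=3, len(hi)=2, max(lo)=8)
Step 6: insert 11 -> lo=[1, 4, 8] hi=[11, 13, 31] -> (len(lo)=3, len(hi)=3, max(lo)=8)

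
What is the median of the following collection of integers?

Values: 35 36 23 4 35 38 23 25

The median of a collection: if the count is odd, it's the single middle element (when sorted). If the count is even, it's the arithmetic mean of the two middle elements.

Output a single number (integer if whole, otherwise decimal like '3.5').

Step 1: insert 35 -> lo=[35] (size 1, max 35) hi=[] (size 0) -> median=35
Step 2: insert 36 -> lo=[35] (size 1, max 35) hi=[36] (size 1, min 36) -> median=35.5
Step 3: insert 23 -> lo=[23, 35] (size 2, max 35) hi=[36] (size 1, min 36) -> median=35
Step 4: insert 4 -> lo=[4, 23] (size 2, max 23) hi=[35, 36] (size 2, min 35) -> median=29
Step 5: insert 35 -> lo=[4, 23, 35] (size 3, max 35) hi=[35, 36] (size 2, min 35) -> median=35
Step 6: insert 38 -> lo=[4, 23, 35] (size 3, max 35) hi=[35, 36, 38] (size 3, min 35) -> median=35
Step 7: insert 23 -> lo=[4, 23, 23, 35] (size 4, max 35) hi=[35, 36, 38] (size 3, min 35) -> median=35
Step 8: insert 25 -> lo=[4, 23, 23, 25] (size 4, max 25) hi=[35, 35, 36, 38] (size 4, min 35) -> median=30

Answer: 30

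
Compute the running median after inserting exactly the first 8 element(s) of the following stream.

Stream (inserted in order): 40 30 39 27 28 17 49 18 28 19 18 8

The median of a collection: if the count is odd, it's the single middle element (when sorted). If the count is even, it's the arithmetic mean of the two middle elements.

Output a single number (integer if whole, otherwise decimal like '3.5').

Answer: 29

Derivation:
Step 1: insert 40 -> lo=[40] (size 1, max 40) hi=[] (size 0) -> median=40
Step 2: insert 30 -> lo=[30] (size 1, max 30) hi=[40] (size 1, min 40) -> median=35
Step 3: insert 39 -> lo=[30, 39] (size 2, max 39) hi=[40] (size 1, min 40) -> median=39
Step 4: insert 27 -> lo=[27, 30] (size 2, max 30) hi=[39, 40] (size 2, min 39) -> median=34.5
Step 5: insert 28 -> lo=[27, 28, 30] (size 3, max 30) hi=[39, 40] (size 2, min 39) -> median=30
Step 6: insert 17 -> lo=[17, 27, 28] (size 3, max 28) hi=[30, 39, 40] (size 3, min 30) -> median=29
Step 7: insert 49 -> lo=[17, 27, 28, 30] (size 4, max 30) hi=[39, 40, 49] (size 3, min 39) -> median=30
Step 8: insert 18 -> lo=[17, 18, 27, 28] (size 4, max 28) hi=[30, 39, 40, 49] (size 4, min 30) -> median=29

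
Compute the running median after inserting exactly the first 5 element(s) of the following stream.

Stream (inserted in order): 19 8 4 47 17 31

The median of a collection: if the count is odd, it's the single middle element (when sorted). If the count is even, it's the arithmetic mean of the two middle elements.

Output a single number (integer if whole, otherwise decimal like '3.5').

Answer: 17

Derivation:
Step 1: insert 19 -> lo=[19] (size 1, max 19) hi=[] (size 0) -> median=19
Step 2: insert 8 -> lo=[8] (size 1, max 8) hi=[19] (size 1, min 19) -> median=13.5
Step 3: insert 4 -> lo=[4, 8] (size 2, max 8) hi=[19] (size 1, min 19) -> median=8
Step 4: insert 47 -> lo=[4, 8] (size 2, max 8) hi=[19, 47] (size 2, min 19) -> median=13.5
Step 5: insert 17 -> lo=[4, 8, 17] (size 3, max 17) hi=[19, 47] (size 2, min 19) -> median=17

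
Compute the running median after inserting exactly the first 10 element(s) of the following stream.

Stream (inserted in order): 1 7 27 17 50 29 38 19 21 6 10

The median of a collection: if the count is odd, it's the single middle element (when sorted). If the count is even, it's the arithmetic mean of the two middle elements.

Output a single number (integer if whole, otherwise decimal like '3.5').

Step 1: insert 1 -> lo=[1] (size 1, max 1) hi=[] (size 0) -> median=1
Step 2: insert 7 -> lo=[1] (size 1, max 1) hi=[7] (size 1, min 7) -> median=4
Step 3: insert 27 -> lo=[1, 7] (size 2, max 7) hi=[27] (size 1, min 27) -> median=7
Step 4: insert 17 -> lo=[1, 7] (size 2, max 7) hi=[17, 27] (size 2, min 17) -> median=12
Step 5: insert 50 -> lo=[1, 7, 17] (size 3, max 17) hi=[27, 50] (size 2, min 27) -> median=17
Step 6: insert 29 -> lo=[1, 7, 17] (size 3, max 17) hi=[27, 29, 50] (size 3, min 27) -> median=22
Step 7: insert 38 -> lo=[1, 7, 17, 27] (size 4, max 27) hi=[29, 38, 50] (size 3, min 29) -> median=27
Step 8: insert 19 -> lo=[1, 7, 17, 19] (size 4, max 19) hi=[27, 29, 38, 50] (size 4, min 27) -> median=23
Step 9: insert 21 -> lo=[1, 7, 17, 19, 21] (size 5, max 21) hi=[27, 29, 38, 50] (size 4, min 27) -> median=21
Step 10: insert 6 -> lo=[1, 6, 7, 17, 19] (size 5, max 19) hi=[21, 27, 29, 38, 50] (size 5, min 21) -> median=20

Answer: 20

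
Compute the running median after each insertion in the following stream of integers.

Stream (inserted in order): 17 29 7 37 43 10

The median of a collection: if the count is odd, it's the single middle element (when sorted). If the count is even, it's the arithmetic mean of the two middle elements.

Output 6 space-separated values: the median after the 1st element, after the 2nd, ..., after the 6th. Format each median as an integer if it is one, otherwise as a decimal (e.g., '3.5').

Answer: 17 23 17 23 29 23

Derivation:
Step 1: insert 17 -> lo=[17] (size 1, max 17) hi=[] (size 0) -> median=17
Step 2: insert 29 -> lo=[17] (size 1, max 17) hi=[29] (size 1, min 29) -> median=23
Step 3: insert 7 -> lo=[7, 17] (size 2, max 17) hi=[29] (size 1, min 29) -> median=17
Step 4: insert 37 -> lo=[7, 17] (size 2, max 17) hi=[29, 37] (size 2, min 29) -> median=23
Step 5: insert 43 -> lo=[7, 17, 29] (size 3, max 29) hi=[37, 43] (size 2, min 37) -> median=29
Step 6: insert 10 -> lo=[7, 10, 17] (size 3, max 17) hi=[29, 37, 43] (size 3, min 29) -> median=23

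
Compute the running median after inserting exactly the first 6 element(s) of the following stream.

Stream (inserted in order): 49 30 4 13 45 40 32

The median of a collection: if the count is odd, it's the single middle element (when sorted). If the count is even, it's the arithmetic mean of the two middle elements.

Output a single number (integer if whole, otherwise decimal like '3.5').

Answer: 35

Derivation:
Step 1: insert 49 -> lo=[49] (size 1, max 49) hi=[] (size 0) -> median=49
Step 2: insert 30 -> lo=[30] (size 1, max 30) hi=[49] (size 1, min 49) -> median=39.5
Step 3: insert 4 -> lo=[4, 30] (size 2, max 30) hi=[49] (size 1, min 49) -> median=30
Step 4: insert 13 -> lo=[4, 13] (size 2, max 13) hi=[30, 49] (size 2, min 30) -> median=21.5
Step 5: insert 45 -> lo=[4, 13, 30] (size 3, max 30) hi=[45, 49] (size 2, min 45) -> median=30
Step 6: insert 40 -> lo=[4, 13, 30] (size 3, max 30) hi=[40, 45, 49] (size 3, min 40) -> median=35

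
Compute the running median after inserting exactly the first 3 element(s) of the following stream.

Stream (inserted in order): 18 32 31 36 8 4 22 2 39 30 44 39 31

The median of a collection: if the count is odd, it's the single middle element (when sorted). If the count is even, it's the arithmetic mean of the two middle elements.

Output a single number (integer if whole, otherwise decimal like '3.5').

Step 1: insert 18 -> lo=[18] (size 1, max 18) hi=[] (size 0) -> median=18
Step 2: insert 32 -> lo=[18] (size 1, max 18) hi=[32] (size 1, min 32) -> median=25
Step 3: insert 31 -> lo=[18, 31] (size 2, max 31) hi=[32] (size 1, min 32) -> median=31

Answer: 31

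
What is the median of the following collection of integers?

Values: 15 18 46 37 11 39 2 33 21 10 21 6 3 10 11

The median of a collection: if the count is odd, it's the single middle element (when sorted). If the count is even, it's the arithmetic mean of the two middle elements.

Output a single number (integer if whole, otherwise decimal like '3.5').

Answer: 15

Derivation:
Step 1: insert 15 -> lo=[15] (size 1, max 15) hi=[] (size 0) -> median=15
Step 2: insert 18 -> lo=[15] (size 1, max 15) hi=[18] (size 1, min 18) -> median=16.5
Step 3: insert 46 -> lo=[15, 18] (size 2, max 18) hi=[46] (size 1, min 46) -> median=18
Step 4: insert 37 -> lo=[15, 18] (size 2, max 18) hi=[37, 46] (size 2, min 37) -> median=27.5
Step 5: insert 11 -> lo=[11, 15, 18] (size 3, max 18) hi=[37, 46] (size 2, min 37) -> median=18
Step 6: insert 39 -> lo=[11, 15, 18] (size 3, max 18) hi=[37, 39, 46] (size 3, min 37) -> median=27.5
Step 7: insert 2 -> lo=[2, 11, 15, 18] (size 4, max 18) hi=[37, 39, 46] (size 3, min 37) -> median=18
Step 8: insert 33 -> lo=[2, 11, 15, 18] (size 4, max 18) hi=[33, 37, 39, 46] (size 4, min 33) -> median=25.5
Step 9: insert 21 -> lo=[2, 11, 15, 18, 21] (size 5, max 21) hi=[33, 37, 39, 46] (size 4, min 33) -> median=21
Step 10: insert 10 -> lo=[2, 10, 11, 15, 18] (size 5, max 18) hi=[21, 33, 37, 39, 46] (size 5, min 21) -> median=19.5
Step 11: insert 21 -> lo=[2, 10, 11, 15, 18, 21] (size 6, max 21) hi=[21, 33, 37, 39, 46] (size 5, min 21) -> median=21
Step 12: insert 6 -> lo=[2, 6, 10, 11, 15, 18] (size 6, max 18) hi=[21, 21, 33, 37, 39, 46] (size 6, min 21) -> median=19.5
Step 13: insert 3 -> lo=[2, 3, 6, 10, 11, 15, 18] (size 7, max 18) hi=[21, 21, 33, 37, 39, 46] (size 6, min 21) -> median=18
Step 14: insert 10 -> lo=[2, 3, 6, 10, 10, 11, 15] (size 7, max 15) hi=[18, 21, 21, 33, 37, 39, 46] (size 7, min 18) -> median=16.5
Step 15: insert 11 -> lo=[2, 3, 6, 10, 10, 11, 11, 15] (size 8, max 15) hi=[18, 21, 21, 33, 37, 39, 46] (size 7, min 18) -> median=15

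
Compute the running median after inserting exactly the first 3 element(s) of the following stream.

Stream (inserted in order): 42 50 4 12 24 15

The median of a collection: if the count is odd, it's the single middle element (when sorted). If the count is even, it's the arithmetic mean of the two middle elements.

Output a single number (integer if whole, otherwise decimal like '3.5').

Answer: 42

Derivation:
Step 1: insert 42 -> lo=[42] (size 1, max 42) hi=[] (size 0) -> median=42
Step 2: insert 50 -> lo=[42] (size 1, max 42) hi=[50] (size 1, min 50) -> median=46
Step 3: insert 4 -> lo=[4, 42] (size 2, max 42) hi=[50] (size 1, min 50) -> median=42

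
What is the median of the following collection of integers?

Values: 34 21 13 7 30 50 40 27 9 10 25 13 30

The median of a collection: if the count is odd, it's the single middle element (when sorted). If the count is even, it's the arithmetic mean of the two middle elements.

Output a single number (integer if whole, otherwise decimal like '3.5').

Step 1: insert 34 -> lo=[34] (size 1, max 34) hi=[] (size 0) -> median=34
Step 2: insert 21 -> lo=[21] (size 1, max 21) hi=[34] (size 1, min 34) -> median=27.5
Step 3: insert 13 -> lo=[13, 21] (size 2, max 21) hi=[34] (size 1, min 34) -> median=21
Step 4: insert 7 -> lo=[7, 13] (size 2, max 13) hi=[21, 34] (size 2, min 21) -> median=17
Step 5: insert 30 -> lo=[7, 13, 21] (size 3, max 21) hi=[30, 34] (size 2, min 30) -> median=21
Step 6: insert 50 -> lo=[7, 13, 21] (size 3, max 21) hi=[30, 34, 50] (size 3, min 30) -> median=25.5
Step 7: insert 40 -> lo=[7, 13, 21, 30] (size 4, max 30) hi=[34, 40, 50] (size 3, min 34) -> median=30
Step 8: insert 27 -> lo=[7, 13, 21, 27] (size 4, max 27) hi=[30, 34, 40, 50] (size 4, min 30) -> median=28.5
Step 9: insert 9 -> lo=[7, 9, 13, 21, 27] (size 5, max 27) hi=[30, 34, 40, 50] (size 4, min 30) -> median=27
Step 10: insert 10 -> lo=[7, 9, 10, 13, 21] (size 5, max 21) hi=[27, 30, 34, 40, 50] (size 5, min 27) -> median=24
Step 11: insert 25 -> lo=[7, 9, 10, 13, 21, 25] (size 6, max 25) hi=[27, 30, 34, 40, 50] (size 5, min 27) -> median=25
Step 12: insert 13 -> lo=[7, 9, 10, 13, 13, 21] (size 6, max 21) hi=[25, 27, 30, 34, 40, 50] (size 6, min 25) -> median=23
Step 13: insert 30 -> lo=[7, 9, 10, 13, 13, 21, 25] (size 7, max 25) hi=[27, 30, 30, 34, 40, 50] (size 6, min 27) -> median=25

Answer: 25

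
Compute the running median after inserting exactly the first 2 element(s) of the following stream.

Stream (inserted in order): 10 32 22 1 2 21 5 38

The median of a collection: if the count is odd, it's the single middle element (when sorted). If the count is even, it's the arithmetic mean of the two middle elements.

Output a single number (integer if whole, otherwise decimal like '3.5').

Answer: 21

Derivation:
Step 1: insert 10 -> lo=[10] (size 1, max 10) hi=[] (size 0) -> median=10
Step 2: insert 32 -> lo=[10] (size 1, max 10) hi=[32] (size 1, min 32) -> median=21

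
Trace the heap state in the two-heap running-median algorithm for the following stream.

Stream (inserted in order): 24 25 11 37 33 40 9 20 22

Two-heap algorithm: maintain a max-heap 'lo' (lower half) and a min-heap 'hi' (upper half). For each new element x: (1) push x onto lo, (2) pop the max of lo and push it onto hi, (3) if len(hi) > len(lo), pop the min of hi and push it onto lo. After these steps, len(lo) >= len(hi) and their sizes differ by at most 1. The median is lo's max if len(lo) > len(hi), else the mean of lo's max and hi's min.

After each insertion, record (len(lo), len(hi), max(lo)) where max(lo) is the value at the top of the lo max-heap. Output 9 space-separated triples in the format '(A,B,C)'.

Step 1: insert 24 -> lo=[24] hi=[] -> (len(lo)=1, len(hi)=0, max(lo)=24)
Step 2: insert 25 -> lo=[24] hi=[25] -> (len(lo)=1, len(hi)=1, max(lo)=24)
Step 3: insert 11 -> lo=[11, 24] hi=[25] -> (len(lo)=2, len(hi)=1, max(lo)=24)
Step 4: insert 37 -> lo=[11, 24] hi=[25, 37] -> (len(lo)=2, len(hi)=2, max(lo)=24)
Step 5: insert 33 -> lo=[11, 24, 25] hi=[33, 37] -> (len(lo)=3, len(hi)=2, max(lo)=25)
Step 6: insert 40 -> lo=[11, 24, 25] hi=[33, 37, 40] -> (len(lo)=3, len(hi)=3, max(lo)=25)
Step 7: insert 9 -> lo=[9, 11, 24, 25] hi=[33, 37, 40] -> (len(lo)=4, len(hi)=3, max(lo)=25)
Step 8: insert 20 -> lo=[9, 11, 20, 24] hi=[25, 33, 37, 40] -> (len(lo)=4, len(hi)=4, max(lo)=24)
Step 9: insert 22 -> lo=[9, 11, 20, 22, 24] hi=[25, 33, 37, 40] -> (len(lo)=5, len(hi)=4, max(lo)=24)

Answer: (1,0,24) (1,1,24) (2,1,24) (2,2,24) (3,2,25) (3,3,25) (4,3,25) (4,4,24) (5,4,24)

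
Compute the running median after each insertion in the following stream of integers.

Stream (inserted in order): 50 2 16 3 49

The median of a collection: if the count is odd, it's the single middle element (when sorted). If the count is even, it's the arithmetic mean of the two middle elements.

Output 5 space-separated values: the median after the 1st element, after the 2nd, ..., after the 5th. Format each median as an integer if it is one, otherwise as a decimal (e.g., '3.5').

Step 1: insert 50 -> lo=[50] (size 1, max 50) hi=[] (size 0) -> median=50
Step 2: insert 2 -> lo=[2] (size 1, max 2) hi=[50] (size 1, min 50) -> median=26
Step 3: insert 16 -> lo=[2, 16] (size 2, max 16) hi=[50] (size 1, min 50) -> median=16
Step 4: insert 3 -> lo=[2, 3] (size 2, max 3) hi=[16, 50] (size 2, min 16) -> median=9.5
Step 5: insert 49 -> lo=[2, 3, 16] (size 3, max 16) hi=[49, 50] (size 2, min 49) -> median=16

Answer: 50 26 16 9.5 16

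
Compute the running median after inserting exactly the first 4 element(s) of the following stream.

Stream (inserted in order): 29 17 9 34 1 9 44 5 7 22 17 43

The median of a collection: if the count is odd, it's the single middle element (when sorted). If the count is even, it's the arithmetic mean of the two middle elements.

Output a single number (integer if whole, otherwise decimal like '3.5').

Step 1: insert 29 -> lo=[29] (size 1, max 29) hi=[] (size 0) -> median=29
Step 2: insert 17 -> lo=[17] (size 1, max 17) hi=[29] (size 1, min 29) -> median=23
Step 3: insert 9 -> lo=[9, 17] (size 2, max 17) hi=[29] (size 1, min 29) -> median=17
Step 4: insert 34 -> lo=[9, 17] (size 2, max 17) hi=[29, 34] (size 2, min 29) -> median=23

Answer: 23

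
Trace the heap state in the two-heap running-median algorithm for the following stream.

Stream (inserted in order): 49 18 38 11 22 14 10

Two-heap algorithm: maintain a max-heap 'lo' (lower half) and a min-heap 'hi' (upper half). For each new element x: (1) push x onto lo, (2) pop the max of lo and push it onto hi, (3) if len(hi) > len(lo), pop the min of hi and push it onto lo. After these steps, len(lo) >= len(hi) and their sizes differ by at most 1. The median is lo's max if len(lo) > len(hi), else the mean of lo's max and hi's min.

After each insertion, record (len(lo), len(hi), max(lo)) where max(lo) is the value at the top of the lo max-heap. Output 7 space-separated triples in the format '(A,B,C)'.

Answer: (1,0,49) (1,1,18) (2,1,38) (2,2,18) (3,2,22) (3,3,18) (4,3,18)

Derivation:
Step 1: insert 49 -> lo=[49] hi=[] -> (len(lo)=1, len(hi)=0, max(lo)=49)
Step 2: insert 18 -> lo=[18] hi=[49] -> (len(lo)=1, len(hi)=1, max(lo)=18)
Step 3: insert 38 -> lo=[18, 38] hi=[49] -> (len(lo)=2, len(hi)=1, max(lo)=38)
Step 4: insert 11 -> lo=[11, 18] hi=[38, 49] -> (len(lo)=2, len(hi)=2, max(lo)=18)
Step 5: insert 22 -> lo=[11, 18, 22] hi=[38, 49] -> (len(lo)=3, len(hi)=2, max(lo)=22)
Step 6: insert 14 -> lo=[11, 14, 18] hi=[22, 38, 49] -> (len(lo)=3, len(hi)=3, max(lo)=18)
Step 7: insert 10 -> lo=[10, 11, 14, 18] hi=[22, 38, 49] -> (len(lo)=4, len(hi)=3, max(lo)=18)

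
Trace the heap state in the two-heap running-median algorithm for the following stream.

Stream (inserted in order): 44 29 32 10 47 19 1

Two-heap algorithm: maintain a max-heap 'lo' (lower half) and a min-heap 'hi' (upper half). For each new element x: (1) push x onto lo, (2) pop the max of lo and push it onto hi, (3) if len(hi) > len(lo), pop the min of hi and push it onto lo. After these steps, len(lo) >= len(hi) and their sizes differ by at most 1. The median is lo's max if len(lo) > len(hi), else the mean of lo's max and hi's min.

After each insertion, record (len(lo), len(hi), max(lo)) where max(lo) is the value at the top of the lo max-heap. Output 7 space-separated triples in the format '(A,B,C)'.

Answer: (1,0,44) (1,1,29) (2,1,32) (2,2,29) (3,2,32) (3,3,29) (4,3,29)

Derivation:
Step 1: insert 44 -> lo=[44] hi=[] -> (len(lo)=1, len(hi)=0, max(lo)=44)
Step 2: insert 29 -> lo=[29] hi=[44] -> (len(lo)=1, len(hi)=1, max(lo)=29)
Step 3: insert 32 -> lo=[29, 32] hi=[44] -> (len(lo)=2, len(hi)=1, max(lo)=32)
Step 4: insert 10 -> lo=[10, 29] hi=[32, 44] -> (len(lo)=2, len(hi)=2, max(lo)=29)
Step 5: insert 47 -> lo=[10, 29, 32] hi=[44, 47] -> (len(lo)=3, len(hi)=2, max(lo)=32)
Step 6: insert 19 -> lo=[10, 19, 29] hi=[32, 44, 47] -> (len(lo)=3, len(hi)=3, max(lo)=29)
Step 7: insert 1 -> lo=[1, 10, 19, 29] hi=[32, 44, 47] -> (len(lo)=4, len(hi)=3, max(lo)=29)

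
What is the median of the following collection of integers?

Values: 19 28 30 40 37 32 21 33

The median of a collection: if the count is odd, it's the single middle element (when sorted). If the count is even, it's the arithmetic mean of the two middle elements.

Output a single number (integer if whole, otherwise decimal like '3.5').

Answer: 31

Derivation:
Step 1: insert 19 -> lo=[19] (size 1, max 19) hi=[] (size 0) -> median=19
Step 2: insert 28 -> lo=[19] (size 1, max 19) hi=[28] (size 1, min 28) -> median=23.5
Step 3: insert 30 -> lo=[19, 28] (size 2, max 28) hi=[30] (size 1, min 30) -> median=28
Step 4: insert 40 -> lo=[19, 28] (size 2, max 28) hi=[30, 40] (size 2, min 30) -> median=29
Step 5: insert 37 -> lo=[19, 28, 30] (size 3, max 30) hi=[37, 40] (size 2, min 37) -> median=30
Step 6: insert 32 -> lo=[19, 28, 30] (size 3, max 30) hi=[32, 37, 40] (size 3, min 32) -> median=31
Step 7: insert 21 -> lo=[19, 21, 28, 30] (size 4, max 30) hi=[32, 37, 40] (size 3, min 32) -> median=30
Step 8: insert 33 -> lo=[19, 21, 28, 30] (size 4, max 30) hi=[32, 33, 37, 40] (size 4, min 32) -> median=31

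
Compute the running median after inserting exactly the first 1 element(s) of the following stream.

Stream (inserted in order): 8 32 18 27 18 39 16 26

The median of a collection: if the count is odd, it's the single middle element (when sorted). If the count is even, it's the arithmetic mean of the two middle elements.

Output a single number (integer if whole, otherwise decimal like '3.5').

Answer: 8

Derivation:
Step 1: insert 8 -> lo=[8] (size 1, max 8) hi=[] (size 0) -> median=8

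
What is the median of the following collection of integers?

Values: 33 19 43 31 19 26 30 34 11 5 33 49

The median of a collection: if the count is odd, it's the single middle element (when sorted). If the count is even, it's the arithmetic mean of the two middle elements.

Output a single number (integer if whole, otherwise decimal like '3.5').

Answer: 30.5

Derivation:
Step 1: insert 33 -> lo=[33] (size 1, max 33) hi=[] (size 0) -> median=33
Step 2: insert 19 -> lo=[19] (size 1, max 19) hi=[33] (size 1, min 33) -> median=26
Step 3: insert 43 -> lo=[19, 33] (size 2, max 33) hi=[43] (size 1, min 43) -> median=33
Step 4: insert 31 -> lo=[19, 31] (size 2, max 31) hi=[33, 43] (size 2, min 33) -> median=32
Step 5: insert 19 -> lo=[19, 19, 31] (size 3, max 31) hi=[33, 43] (size 2, min 33) -> median=31
Step 6: insert 26 -> lo=[19, 19, 26] (size 3, max 26) hi=[31, 33, 43] (size 3, min 31) -> median=28.5
Step 7: insert 30 -> lo=[19, 19, 26, 30] (size 4, max 30) hi=[31, 33, 43] (size 3, min 31) -> median=30
Step 8: insert 34 -> lo=[19, 19, 26, 30] (size 4, max 30) hi=[31, 33, 34, 43] (size 4, min 31) -> median=30.5
Step 9: insert 11 -> lo=[11, 19, 19, 26, 30] (size 5, max 30) hi=[31, 33, 34, 43] (size 4, min 31) -> median=30
Step 10: insert 5 -> lo=[5, 11, 19, 19, 26] (size 5, max 26) hi=[30, 31, 33, 34, 43] (size 5, min 30) -> median=28
Step 11: insert 33 -> lo=[5, 11, 19, 19, 26, 30] (size 6, max 30) hi=[31, 33, 33, 34, 43] (size 5, min 31) -> median=30
Step 12: insert 49 -> lo=[5, 11, 19, 19, 26, 30] (size 6, max 30) hi=[31, 33, 33, 34, 43, 49] (size 6, min 31) -> median=30.5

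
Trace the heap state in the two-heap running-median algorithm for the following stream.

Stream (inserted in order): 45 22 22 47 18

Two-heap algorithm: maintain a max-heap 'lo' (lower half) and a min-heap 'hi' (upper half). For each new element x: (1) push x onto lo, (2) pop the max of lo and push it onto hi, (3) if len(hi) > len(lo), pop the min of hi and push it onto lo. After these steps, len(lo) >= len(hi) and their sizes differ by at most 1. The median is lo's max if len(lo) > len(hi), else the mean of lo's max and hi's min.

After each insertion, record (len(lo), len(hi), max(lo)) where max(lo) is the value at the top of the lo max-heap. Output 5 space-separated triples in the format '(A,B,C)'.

Step 1: insert 45 -> lo=[45] hi=[] -> (len(lo)=1, len(hi)=0, max(lo)=45)
Step 2: insert 22 -> lo=[22] hi=[45] -> (len(lo)=1, len(hi)=1, max(lo)=22)
Step 3: insert 22 -> lo=[22, 22] hi=[45] -> (len(lo)=2, len(hi)=1, max(lo)=22)
Step 4: insert 47 -> lo=[22, 22] hi=[45, 47] -> (len(lo)=2, len(hi)=2, max(lo)=22)
Step 5: insert 18 -> lo=[18, 22, 22] hi=[45, 47] -> (len(lo)=3, len(hi)=2, max(lo)=22)

Answer: (1,0,45) (1,1,22) (2,1,22) (2,2,22) (3,2,22)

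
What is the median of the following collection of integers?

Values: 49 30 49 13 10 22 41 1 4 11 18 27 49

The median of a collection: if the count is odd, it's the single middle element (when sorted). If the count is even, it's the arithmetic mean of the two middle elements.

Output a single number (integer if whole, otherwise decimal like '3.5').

Answer: 22

Derivation:
Step 1: insert 49 -> lo=[49] (size 1, max 49) hi=[] (size 0) -> median=49
Step 2: insert 30 -> lo=[30] (size 1, max 30) hi=[49] (size 1, min 49) -> median=39.5
Step 3: insert 49 -> lo=[30, 49] (size 2, max 49) hi=[49] (size 1, min 49) -> median=49
Step 4: insert 13 -> lo=[13, 30] (size 2, max 30) hi=[49, 49] (size 2, min 49) -> median=39.5
Step 5: insert 10 -> lo=[10, 13, 30] (size 3, max 30) hi=[49, 49] (size 2, min 49) -> median=30
Step 6: insert 22 -> lo=[10, 13, 22] (size 3, max 22) hi=[30, 49, 49] (size 3, min 30) -> median=26
Step 7: insert 41 -> lo=[10, 13, 22, 30] (size 4, max 30) hi=[41, 49, 49] (size 3, min 41) -> median=30
Step 8: insert 1 -> lo=[1, 10, 13, 22] (size 4, max 22) hi=[30, 41, 49, 49] (size 4, min 30) -> median=26
Step 9: insert 4 -> lo=[1, 4, 10, 13, 22] (size 5, max 22) hi=[30, 41, 49, 49] (size 4, min 30) -> median=22
Step 10: insert 11 -> lo=[1, 4, 10, 11, 13] (size 5, max 13) hi=[22, 30, 41, 49, 49] (size 5, min 22) -> median=17.5
Step 11: insert 18 -> lo=[1, 4, 10, 11, 13, 18] (size 6, max 18) hi=[22, 30, 41, 49, 49] (size 5, min 22) -> median=18
Step 12: insert 27 -> lo=[1, 4, 10, 11, 13, 18] (size 6, max 18) hi=[22, 27, 30, 41, 49, 49] (size 6, min 22) -> median=20
Step 13: insert 49 -> lo=[1, 4, 10, 11, 13, 18, 22] (size 7, max 22) hi=[27, 30, 41, 49, 49, 49] (size 6, min 27) -> median=22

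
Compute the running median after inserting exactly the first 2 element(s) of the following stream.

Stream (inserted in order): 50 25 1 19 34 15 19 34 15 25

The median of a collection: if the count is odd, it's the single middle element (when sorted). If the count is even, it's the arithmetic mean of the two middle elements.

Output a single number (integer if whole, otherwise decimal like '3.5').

Answer: 37.5

Derivation:
Step 1: insert 50 -> lo=[50] (size 1, max 50) hi=[] (size 0) -> median=50
Step 2: insert 25 -> lo=[25] (size 1, max 25) hi=[50] (size 1, min 50) -> median=37.5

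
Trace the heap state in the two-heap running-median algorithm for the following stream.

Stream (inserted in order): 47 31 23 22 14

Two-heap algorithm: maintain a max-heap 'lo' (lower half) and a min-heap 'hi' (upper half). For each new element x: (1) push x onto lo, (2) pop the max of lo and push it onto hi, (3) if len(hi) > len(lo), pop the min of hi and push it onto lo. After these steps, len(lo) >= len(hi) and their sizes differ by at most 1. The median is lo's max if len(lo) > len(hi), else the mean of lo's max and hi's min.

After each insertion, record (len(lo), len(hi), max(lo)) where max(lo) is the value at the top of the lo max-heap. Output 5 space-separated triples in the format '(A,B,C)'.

Answer: (1,0,47) (1,1,31) (2,1,31) (2,2,23) (3,2,23)

Derivation:
Step 1: insert 47 -> lo=[47] hi=[] -> (len(lo)=1, len(hi)=0, max(lo)=47)
Step 2: insert 31 -> lo=[31] hi=[47] -> (len(lo)=1, len(hi)=1, max(lo)=31)
Step 3: insert 23 -> lo=[23, 31] hi=[47] -> (len(lo)=2, len(hi)=1, max(lo)=31)
Step 4: insert 22 -> lo=[22, 23] hi=[31, 47] -> (len(lo)=2, len(hi)=2, max(lo)=23)
Step 5: insert 14 -> lo=[14, 22, 23] hi=[31, 47] -> (len(lo)=3, len(hi)=2, max(lo)=23)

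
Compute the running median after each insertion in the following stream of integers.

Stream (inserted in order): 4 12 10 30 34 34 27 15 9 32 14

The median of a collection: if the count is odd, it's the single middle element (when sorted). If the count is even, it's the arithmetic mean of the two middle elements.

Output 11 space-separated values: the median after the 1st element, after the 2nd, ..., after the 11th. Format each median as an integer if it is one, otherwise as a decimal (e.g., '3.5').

Step 1: insert 4 -> lo=[4] (size 1, max 4) hi=[] (size 0) -> median=4
Step 2: insert 12 -> lo=[4] (size 1, max 4) hi=[12] (size 1, min 12) -> median=8
Step 3: insert 10 -> lo=[4, 10] (size 2, max 10) hi=[12] (size 1, min 12) -> median=10
Step 4: insert 30 -> lo=[4, 10] (size 2, max 10) hi=[12, 30] (size 2, min 12) -> median=11
Step 5: insert 34 -> lo=[4, 10, 12] (size 3, max 12) hi=[30, 34] (size 2, min 30) -> median=12
Step 6: insert 34 -> lo=[4, 10, 12] (size 3, max 12) hi=[30, 34, 34] (size 3, min 30) -> median=21
Step 7: insert 27 -> lo=[4, 10, 12, 27] (size 4, max 27) hi=[30, 34, 34] (size 3, min 30) -> median=27
Step 8: insert 15 -> lo=[4, 10, 12, 15] (size 4, max 15) hi=[27, 30, 34, 34] (size 4, min 27) -> median=21
Step 9: insert 9 -> lo=[4, 9, 10, 12, 15] (size 5, max 15) hi=[27, 30, 34, 34] (size 4, min 27) -> median=15
Step 10: insert 32 -> lo=[4, 9, 10, 12, 15] (size 5, max 15) hi=[27, 30, 32, 34, 34] (size 5, min 27) -> median=21
Step 11: insert 14 -> lo=[4, 9, 10, 12, 14, 15] (size 6, max 15) hi=[27, 30, 32, 34, 34] (size 5, min 27) -> median=15

Answer: 4 8 10 11 12 21 27 21 15 21 15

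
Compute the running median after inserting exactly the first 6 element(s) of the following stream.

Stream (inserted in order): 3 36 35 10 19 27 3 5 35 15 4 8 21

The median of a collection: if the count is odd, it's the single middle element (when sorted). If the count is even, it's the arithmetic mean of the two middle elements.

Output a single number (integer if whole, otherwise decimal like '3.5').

Step 1: insert 3 -> lo=[3] (size 1, max 3) hi=[] (size 0) -> median=3
Step 2: insert 36 -> lo=[3] (size 1, max 3) hi=[36] (size 1, min 36) -> median=19.5
Step 3: insert 35 -> lo=[3, 35] (size 2, max 35) hi=[36] (size 1, min 36) -> median=35
Step 4: insert 10 -> lo=[3, 10] (size 2, max 10) hi=[35, 36] (size 2, min 35) -> median=22.5
Step 5: insert 19 -> lo=[3, 10, 19] (size 3, max 19) hi=[35, 36] (size 2, min 35) -> median=19
Step 6: insert 27 -> lo=[3, 10, 19] (size 3, max 19) hi=[27, 35, 36] (size 3, min 27) -> median=23

Answer: 23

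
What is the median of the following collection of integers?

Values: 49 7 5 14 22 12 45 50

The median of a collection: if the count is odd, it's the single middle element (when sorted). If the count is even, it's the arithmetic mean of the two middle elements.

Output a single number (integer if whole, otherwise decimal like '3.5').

Step 1: insert 49 -> lo=[49] (size 1, max 49) hi=[] (size 0) -> median=49
Step 2: insert 7 -> lo=[7] (size 1, max 7) hi=[49] (size 1, min 49) -> median=28
Step 3: insert 5 -> lo=[5, 7] (size 2, max 7) hi=[49] (size 1, min 49) -> median=7
Step 4: insert 14 -> lo=[5, 7] (size 2, max 7) hi=[14, 49] (size 2, min 14) -> median=10.5
Step 5: insert 22 -> lo=[5, 7, 14] (size 3, max 14) hi=[22, 49] (size 2, min 22) -> median=14
Step 6: insert 12 -> lo=[5, 7, 12] (size 3, max 12) hi=[14, 22, 49] (size 3, min 14) -> median=13
Step 7: insert 45 -> lo=[5, 7, 12, 14] (size 4, max 14) hi=[22, 45, 49] (size 3, min 22) -> median=14
Step 8: insert 50 -> lo=[5, 7, 12, 14] (size 4, max 14) hi=[22, 45, 49, 50] (size 4, min 22) -> median=18

Answer: 18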